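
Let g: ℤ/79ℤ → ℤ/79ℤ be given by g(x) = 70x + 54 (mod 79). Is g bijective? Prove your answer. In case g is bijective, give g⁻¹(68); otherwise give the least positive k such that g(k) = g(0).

16

Suppose g(x_1) = g(x_2) in ℤ/79ℤ. Then 70x_1 + 54 ≡ 70x_2 + 54 (mod 79), so 70(x_1 − x_2) ≡ 0 (mod 79).
Since gcd(70, 79) = 1, 70 is invertible modulo 79, thus x_1 − x_2 ≡ 0 (mod 79), i.e. x_1 = x_2.
We now compute 70⁻¹ mod 79 explicitly. Euclid's algorithm: 79 = 1·70 + 9, 70 = 7·9 + 7, 9 = 1·7 + 2, 7 = 3·2 + 1; back-substituting gives 1 = 35·70 − 31·79, so 70⁻¹ ≡ 35 (mod 79).
Then y ↦ 35(y − 54) is a two-sided inverse to g, so every y ∈ ℤ/79ℤ has a preimage.
Thus g is bijective.
Since g is bijective, we compute g⁻¹(68): solve 70x + 54 ≡ 68 (mod 79), i.e. 70x ≡ 14 (mod 79).
Multiplying by 70⁻¹ = 35 gives x ≡ 35·14 = 490 = 6·79 + 16 ≡ 16 (mod 79).
Check: g(16) = 70·16 + 54 = 1174 = 14·79 + 68 ≡ 68 (mod 79).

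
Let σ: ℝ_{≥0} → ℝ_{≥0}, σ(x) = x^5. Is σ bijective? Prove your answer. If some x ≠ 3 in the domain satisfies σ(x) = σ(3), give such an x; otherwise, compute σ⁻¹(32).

On ℝ_{≥0}, x ↦ x^5 is strictly increasing (injective) and for any y ∈ ℝ_{≥0} the 5th root y^{1/5} lies in ℝ_{≥0} (surjective). So σ is bijective.
Since x ↦ x^5 is strictly increasing on ℝ_{≥0}, it is injective there, so no x ≠ 3 in the domain has σ(x) = σ(3). We therefore compute σ⁻¹(32) = 32^{1/5} = 2 (indeed 2^5 = 32).

2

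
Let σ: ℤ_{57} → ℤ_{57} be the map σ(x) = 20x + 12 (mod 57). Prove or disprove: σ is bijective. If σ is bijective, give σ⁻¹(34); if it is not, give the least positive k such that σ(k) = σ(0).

41

If σ(x_1) = σ(x_2), then 20x_1 ≡ 20x_2 (mod 57). Because gcd(20, 57) = 1, we may cancel 20 to get x_1 ≡ x_2 (mod 57).
We now compute 20⁻¹ mod 57 explicitly. Euclid's algorithm: 57 = 2·20 + 17, 20 = 1·17 + 3, 17 = 5·3 + 2, 3 = 1·2 + 1; back-substituting gives 1 = 20·20 − 7·57, so 20⁻¹ ≡ 20 (mod 57).
Then y ↦ 20(y − 12) is a two-sided inverse to σ, so every y ∈ ℤ_{57} has a preimage.
So σ is bijective.
Since σ is bijective, we find σ⁻¹(34): we need 20x ≡ 34 − 12 ≡ 22 (mod 57). Using 20⁻¹ = 20: x ≡ 20·22 = 440 = 7·57 + 41, so x = 41.
Check: σ(41) = 20·41 + 12 = 832 = 14·57 + 34 ≡ 34 (mod 57).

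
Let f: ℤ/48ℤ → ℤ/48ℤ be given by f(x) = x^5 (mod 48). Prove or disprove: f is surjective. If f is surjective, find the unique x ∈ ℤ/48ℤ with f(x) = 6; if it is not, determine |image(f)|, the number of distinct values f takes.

27

f(0) = 0^5 = 0.
f(6): Repeated squaring mod 48: 6^1 ≡ 6, 6^2 ≡ 6² = 36, 6^4 ≡ 36² = 1296 ≡ 0. Since 5 = 4 + 1, 6^5 ≡ 0·6: 0·6 = 0. So 6^5 ≡ 0 (mod 48).
So f(0) = f(6) = 0 while 0 ≠ 6, so f is not injective.
A non-injective map from the 48-element set ℤ/48ℤ to itself takes at most 47 distinct values, so it cannot be surjective. So f is not surjective.
Since f is not surjective, we determine |image(f)|. Computing x^5 mod 48 for each x (by repeated squaring, reducing mod 48 at every step), the values f(0), f(1), …, f(47) are: 0, 1, 32, 3, 16, 5, 0, 7, 32, 9, 16, 11, 0, 13, 32, 15, 16, 17, 0, 19, 32, 21, 16, 23, 0, 25, 32, 27, 16, 29, 0, 31, 32, 33, 16, 35, 0, 37, 32, 39, 16, 41, 0, 43, 32, 45, 16, 47.
The distinct values are {0, 1, 3, 5, 7, 9, 11, 13, 15, 16, 17, 19, 21, 23, 25, 27, 29, 31, 32, 33, 35, 37, 39, 41, 43, 45, 47}; there are 27 of them.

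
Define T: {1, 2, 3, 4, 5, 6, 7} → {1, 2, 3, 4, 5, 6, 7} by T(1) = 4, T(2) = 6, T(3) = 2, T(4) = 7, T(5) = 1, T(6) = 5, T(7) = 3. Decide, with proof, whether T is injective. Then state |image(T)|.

7

The values T(1), …, T(7) are 4, 6, 2, 7, 1, 5, 3 — all distinct.
So T(a) = T(b) only when a = b, and T is injective.
The image of T is {1, 2, 3, 4, 5, 6, 7}, which has 7 elements.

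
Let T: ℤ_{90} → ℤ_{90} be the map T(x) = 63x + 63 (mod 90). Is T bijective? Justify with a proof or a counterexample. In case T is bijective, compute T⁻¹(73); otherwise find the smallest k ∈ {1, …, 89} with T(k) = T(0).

10

Recall: injectivity means: for all a, b in the domain, T(a) = T(b) implies a = b.
We have gcd(63, 90) = 9 > 1. Taking a = 0 and b = 10: T(0) = 63 and T(10) = 63·10 + 63 = 693 ≡ 63 (mod 90).
So T(0) = T(10) while 0 ≠ 10, thus T is not injective, hence not bijective.
Since T is not bijective, we find the least positive k with T(k) = T(0): this means 63k ≡ 0 (mod 90), i.e. 90 ∣ 63k. Since gcd(63, 90) = 9, dividing through by 9 this holds exactly when 10 ∣ 7k, and as gcd(7, 10) = 1, exactly when 10 ∣ k.
The smallest positive such k is 10.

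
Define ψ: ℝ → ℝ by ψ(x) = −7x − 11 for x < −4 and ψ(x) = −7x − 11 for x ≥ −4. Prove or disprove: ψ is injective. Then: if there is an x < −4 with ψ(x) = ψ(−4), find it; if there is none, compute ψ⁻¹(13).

Both pieces are strictly decreasing (slopes −7 and −7), so each is injective on its own interval.
The left piece maps (−∞, −4) onto (17, ∞); the right piece maps [−4, ∞) onto (−∞, 17].
These images are disjoint, so no value is attained by both pieces. Therefore ψ is injective.
Because the two images are disjoint, no x < −4 has ψ(x) = ψ(−4), so we compute ψ⁻¹(13): 13 lies in (−∞, 17], so solve −7x − 11 = 13: x = (13 + 11)/(−7) = −24/7.

-24/7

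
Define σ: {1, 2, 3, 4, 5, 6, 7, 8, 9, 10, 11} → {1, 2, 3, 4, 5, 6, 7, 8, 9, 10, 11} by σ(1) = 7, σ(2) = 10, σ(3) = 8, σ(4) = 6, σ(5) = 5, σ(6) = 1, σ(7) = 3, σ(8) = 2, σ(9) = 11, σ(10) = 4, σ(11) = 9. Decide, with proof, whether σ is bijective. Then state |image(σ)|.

The values 7, 10, 8, 6, 5, 1, 3, 2, 11, 4, 9 are a permutation of {1, 2, 3, 4, 5, 6, 7, 8, 9, 10, 11}: each element appears exactly once.
So σ is injective and surjective, hence bijective.
The image of σ is {1, 2, 3, 4, 5, 6, 7, 8, 9, 10, 11}, which has 11 elements.

11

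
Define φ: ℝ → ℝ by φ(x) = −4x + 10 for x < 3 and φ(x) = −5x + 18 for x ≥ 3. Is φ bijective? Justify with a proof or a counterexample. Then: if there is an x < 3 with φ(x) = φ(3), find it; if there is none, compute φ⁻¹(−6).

Both pieces are strictly decreasing (slopes −4 and −5), so each is injective on its own interval.
The left piece maps (−∞, 3) onto (−2, ∞); the right piece maps [3, ∞) onto (−∞, 3].
These images overlap. In particular φ(3) = 3 (right piece), and solving −4x + 10 = 3 on the left piece gives x = 7/4 < 3.
So φ(7/4) = φ(3) with 7/4 ≠ 3, and φ is not injective, hence not bijective. This x = 7/4 is the requested value below 3.

7/4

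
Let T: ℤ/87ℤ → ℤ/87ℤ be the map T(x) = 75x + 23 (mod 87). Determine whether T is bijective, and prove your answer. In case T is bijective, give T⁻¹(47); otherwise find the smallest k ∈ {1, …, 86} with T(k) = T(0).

We have gcd(75, 87) = 3 > 1. Taking s = 0 and t = 29: T(0) = 23 and T(29) = 75·29 + 23 = 2198 ≡ 23 (mod 87).
So T(0) = T(29) while 0 ≠ 29, therefore T is not injective, hence not bijective.
Since T is not bijective, we find the least positive k with T(k) = T(0): this means 75k ≡ 0 (mod 87), i.e. 87 ∣ 75k. Since gcd(75, 87) = 3, dividing through by 3 this holds exactly when 29 ∣ 25k, and as gcd(25, 29) = 1, exactly when 29 ∣ k.
The smallest positive such k is 29.

29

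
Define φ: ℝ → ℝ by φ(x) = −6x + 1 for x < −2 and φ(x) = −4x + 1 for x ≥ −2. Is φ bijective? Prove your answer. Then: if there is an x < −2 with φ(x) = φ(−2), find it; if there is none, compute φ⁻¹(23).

-11/3

Both pieces are strictly decreasing (slopes −6 and −4), so each is injective on its own interval.
The left piece maps (−∞, −2) onto (13, ∞); the right piece maps [−2, ∞) onto (−∞, 9].
The images leave a gap (13 has no preimage), so φ is not surjective, hence not bijective.
Because the two images are disjoint, no x < −2 has φ(x) = φ(−2), so we compute φ⁻¹(23): 23 lies in (13, ∞), so solve −6x + 1 = 23: x = (23 − 1)/(−6) = −11/3.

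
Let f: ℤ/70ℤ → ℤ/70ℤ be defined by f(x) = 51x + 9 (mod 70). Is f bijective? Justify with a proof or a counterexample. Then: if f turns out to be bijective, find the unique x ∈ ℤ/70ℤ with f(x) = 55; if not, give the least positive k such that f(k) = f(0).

16

Suppose f(x_1) = f(x_2) in ℤ/70ℤ. Then 51x_1 + 9 ≡ 51x_2 + 9 (mod 70), thus 51(x_1 − x_2) ≡ 0 (mod 70).
Since gcd(51, 70) = 1, 51 is invertible modulo 70, so x_1 − x_2 ≡ 0 (mod 70), i.e. x_1 = x_2.
We now compute 51⁻¹ mod 70 explicitly. Euclid's algorithm: 70 = 1·51 + 19, 51 = 2·19 + 13, 19 = 1·13 + 6, 13 = 2·6 + 1; back-substituting gives 1 = 11·51 − 8·70, so 51⁻¹ ≡ 11 (mod 70).
Then y ↦ 11(y − 9) is a two-sided inverse to f, so every y ∈ ℤ/70ℤ has a preimage.
Therefore f is bijective.
Since f is bijective, we compute f⁻¹(55): solve 51x + 9 ≡ 55 (mod 70), i.e. 51x ≡ 46 (mod 70).
Multiplying by 51⁻¹ = 11 gives x ≡ 11·46 = 506 = 7·70 + 16 ≡ 16 (mod 70).
Check: f(16) = 51·16 + 9 = 825 = 11·70 + 55 ≡ 55 (mod 70).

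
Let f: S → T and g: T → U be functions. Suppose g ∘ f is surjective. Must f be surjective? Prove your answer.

not surjective

No. Take S = {0, 1, 2}, T = {0, 1, 2, 3}, U = {0}, f(a) = 0 for every a ∈ S, and g(b) = 0 for every b ∈ T.
Then g ∘ f is surjective onto {0}, but 3 ∈ T has no preimage under f, so f is not surjective.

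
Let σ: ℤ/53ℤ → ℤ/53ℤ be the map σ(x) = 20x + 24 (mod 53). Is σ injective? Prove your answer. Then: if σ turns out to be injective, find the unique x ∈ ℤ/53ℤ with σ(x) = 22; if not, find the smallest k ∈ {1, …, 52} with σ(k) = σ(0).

Suppose σ(a) = σ(b) in ℤ/53ℤ. Then 20a + 24 ≡ 20b + 24 (mod 53), hence 20(a − b) ≡ 0 (mod 53).
Since gcd(20, 53) = 1, 20 is invertible modulo 53, so a − b ≡ 0 (mod 53), i.e. a = b.
So σ is injective.
We now compute 20⁻¹ mod 53 explicitly. Euclid's algorithm: 53 = 2·20 + 13, 20 = 1·13 + 7, 13 = 1·7 + 6, 7 = 1·6 + 1; back-substituting gives 1 = 8·20 − 3·53, so 20⁻¹ ≡ 8 (mod 53).
Since σ is injective, we find σ⁻¹(22): we need 20x ≡ 22 − 24 ≡ 51 (mod 53). Using 20⁻¹ = 8: x ≡ 8·51 = 408 = 7·53 + 37, so x = 37.
Check: σ(37) = 20·37 + 24 = 764 = 14·53 + 22 ≡ 22 (mod 53).

37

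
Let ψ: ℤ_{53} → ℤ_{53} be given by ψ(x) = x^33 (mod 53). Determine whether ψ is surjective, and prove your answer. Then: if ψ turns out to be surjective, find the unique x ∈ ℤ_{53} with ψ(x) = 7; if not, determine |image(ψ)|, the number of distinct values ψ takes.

4

Since 53 is prime, the nonzero elements of ℤ_{53} form a cyclic group of order 52.
As gcd(33, 52) = 1, raising to the 33rd power is a bijection on this group: if u^33 ≡ v^33 then (uv^{−1})^33 = 1, and the only element of order dividing gcd(33, 52) = 1 is 1, so u = v.
With ψ(0) = 0 this makes ψ injective on all of ℤ_{53}, hence bijective (finite equal-size domain and codomain). In particular ψ is surjective.
Since ψ is surjective, we find the preimage of 7. The inverse of x ↦ x^33 on (ℤ_{53})^× is x ↦ x^41, because 33·41 = 1353 = 26·52 + 1 ≡ 1 (mod 52) and x^{52} = 1 for x ≠ 0 (Fermat). So ψ⁻¹(7) = 7^41 mod 53.
Repeated squaring mod 53: 7^1 ≡ 7, 7^2 ≡ 7² = 49, 7^4 ≡ 49² = 2401 ≡ 16, 7^8 ≡ 16² = 256 ≡ 44, 7^16 ≡ 44² = 1936 ≡ 28, 7^32 ≡ 28² = 784 ≡ 42. Since 41 = 32 + 8 + 1, 7^41 ≡ 42·44·7: 42·44 = 1848 ≡ 46, then 46·7 = 322 ≡ 4. So 7^41 ≡ 4 (mod 53).
Hence ψ⁻¹(7) = 4.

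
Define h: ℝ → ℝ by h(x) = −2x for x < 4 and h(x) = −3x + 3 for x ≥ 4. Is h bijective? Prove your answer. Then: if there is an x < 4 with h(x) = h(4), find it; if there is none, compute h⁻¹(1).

Both pieces are strictly decreasing (slopes −2 and −3), so each is injective on its own interval.
The left piece maps (−∞, 4) onto (−8, ∞); the right piece maps [4, ∞) onto (−∞, −9].
The images leave a gap (−8 has no preimage), so h is not surjective, hence not bijective.
Because the two images are disjoint, no x < 4 has h(x) = h(4), so we compute h⁻¹(1): 1 lies in (−8, ∞), so solve −2x = 1: x = (1 − 0)/(−2) = −1/2.

-1/2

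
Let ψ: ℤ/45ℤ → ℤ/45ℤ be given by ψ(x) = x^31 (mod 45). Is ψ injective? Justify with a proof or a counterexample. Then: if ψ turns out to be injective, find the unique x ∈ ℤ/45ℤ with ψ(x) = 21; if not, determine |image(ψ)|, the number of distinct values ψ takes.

ψ(0) = 0^31 = 0.
ψ(15): Repeated squaring mod 45: 15^1 ≡ 15, 15^2 ≡ 15² = 225 ≡ 0, 15^4 ≡ 0² = 0, 15^8 ≡ 0² = 0, 15^16 ≡ 0² = 0. Since 31 = 16 + 8 + 4 + 2 + 1, 15^31 ≡ 0·0·0·0·15: 0·0 = 0, then 0·0 = 0, then 0·0 = 0, then 0·15 = 0. So 15^31 ≡ 0 (mod 45).
So ψ(0) = ψ(15) = 0 while 0 ≠ 15, hence ψ is not injective.
Since ψ is not injective, we determine |image(ψ)|. Computing x^31 mod 45 for each x (by repeated squaring, reducing mod 45 at every step), the values ψ(0), ψ(1), …, ψ(44) are: 0, 1, 38, 27, 4, 5, 36, 43, 17, 9, 10, 11, 18, 22, 14, 0, 16, 8, 27, 19, 20, 36, 13, 32, 9, 25, 26, 18, 37, 29, 0, 31, 23, 27, 34, 35, 36, 28, 2, 9, 40, 41, 18, 7, 44.
The distinct values are {0, 1, 2, 4, 5, 7, 8, 9, 10, 11, 13, 14, 16, 17, 18, 19, 20, 22, 23, 25, 26, 27, 28, 29, 31, 32, 34, 35, 36, 37, 38, 40, 41, 43, 44}; there are 35 of them.

35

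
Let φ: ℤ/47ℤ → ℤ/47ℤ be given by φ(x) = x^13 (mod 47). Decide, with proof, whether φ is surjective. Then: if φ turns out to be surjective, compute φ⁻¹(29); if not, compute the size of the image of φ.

39

Since 47 is prime, the nonzero elements of ℤ/47ℤ form a cyclic group of order 46.
As gcd(13, 46) = 1, raising to the 13th power is a bijection on this group: if s^13 ≡ t^13 then (st^{−1})^13 = 1, and the only element of order dividing gcd(13, 46) = 1 is 1, so s = t.
With φ(0) = 0 this makes φ injective on all of ℤ/47ℤ, hence bijective (finite equal-size domain and codomain). In particular φ is surjective.
Since φ is surjective, we find the preimage of 29. The inverse of x ↦ x^13 on (ℤ/47ℤ)^× is x ↦ x^39, because 13·39 = 507 = 11·46 + 1 ≡ 1 (mod 46) and x^{46} = 1 for x ≠ 0 (Fermat). So φ⁻¹(29) = 29^39 mod 47.
Repeated squaring mod 47: 29^1 ≡ 29, 29^2 ≡ 29² = 841 ≡ 42, 29^4 ≡ 42² = 1764 ≡ 25, 29^8 ≡ 25² = 625 ≡ 14, 29^16 ≡ 14² = 196 ≡ 8, 29^32 ≡ 8² = 64 ≡ 17. Since 39 = 32 + 4 + 2 + 1, 29^39 ≡ 17·25·42·29: 17·25 = 425 ≡ 2, then 2·42 = 84 ≡ 37, then 37·29 = 1073 ≡ 39. So 29^39 ≡ 39 (mod 47).
Hence φ⁻¹(29) = 39.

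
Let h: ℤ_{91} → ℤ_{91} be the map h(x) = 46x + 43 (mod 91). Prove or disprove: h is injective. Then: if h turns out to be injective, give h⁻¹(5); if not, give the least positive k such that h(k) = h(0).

By definition, h is injective when h(s) = h(t) forces s = t.
Suppose h(s) = h(t) in ℤ_{91}. Then 46s + 43 ≡ 46t + 43 (mod 91), so 46(s − t) ≡ 0 (mod 91).
Since gcd(46, 91) = 1, 46 is invertible modulo 91, therefore s − t ≡ 0 (mod 91), i.e. s = t.
Thus h is injective.
We now compute 46⁻¹ mod 91 explicitly. Euclid's algorithm: 91 = 1·46 + 45, 46 = 1·45 + 1; back-substituting gives 1 = 2·46 − 1·91, so 46⁻¹ ≡ 2 (mod 91).
Since h is injective, we find h⁻¹(5): we need 46x ≡ 5 − 43 ≡ 53 (mod 91). Using 46⁻¹ = 2: x ≡ 2·53 = 106 = 1·91 + 15, so x = 15.
Check: h(15) = 46·15 + 43 = 733 = 8·91 + 5 ≡ 5 (mod 91).

15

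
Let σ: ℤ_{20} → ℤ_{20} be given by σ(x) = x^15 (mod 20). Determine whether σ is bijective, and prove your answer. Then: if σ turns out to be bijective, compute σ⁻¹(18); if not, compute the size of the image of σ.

σ(0) = 0^15 = 0.
σ(10): Repeated squaring mod 20: 10^1 ≡ 10, 10^2 ≡ 10² = 100 ≡ 0, 10^4 ≡ 0² = 0, 10^8 ≡ 0² = 0. Since 15 = 8 + 4 + 2 + 1, 10^15 ≡ 0·0·0·10: 0·0 = 0, then 0·0 = 0, then 0·10 = 0. So 10^15 ≡ 0 (mod 20).
So σ(0) = σ(10) = 0 while 0 ≠ 10, therefore σ is not injective, hence not bijective.
Since σ is not bijective, we determine |image(σ)|. Computing x^15 mod 20 for each x (by repeated squaring, reducing mod 20 at every step), the values σ(0), σ(1), …, σ(19) are: 0, 1, 8, 7, 4, 5, 16, 3, 12, 9, 0, 11, 8, 17, 4, 15, 16, 13, 12, 19.
The distinct values are {0, 1, 3, 4, 5, 7, 8, 9, 11, 12, 13, 15, 16, 17, 19}; there are 15 of them.

15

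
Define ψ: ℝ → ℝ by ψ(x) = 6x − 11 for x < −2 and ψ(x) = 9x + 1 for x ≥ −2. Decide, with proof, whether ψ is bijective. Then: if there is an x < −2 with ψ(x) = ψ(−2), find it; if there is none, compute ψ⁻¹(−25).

Both pieces are strictly increasing (slopes 6 and 9), so each is injective on its own interval.
The left piece maps (−∞, −2) onto (−∞, −23); the right piece maps [−2, ∞) onto [−17, ∞).
The images leave a gap (−23 has no preimage), so ψ is not surjective, hence not bijective.
Because the two images are disjoint, no x < −2 has ψ(x) = ψ(−2), so we compute ψ⁻¹(−25): −25 lies in (−∞, −23), so solve 6x − 11 = −25: x = (−25 + 11)/6 = −7/3.

-7/3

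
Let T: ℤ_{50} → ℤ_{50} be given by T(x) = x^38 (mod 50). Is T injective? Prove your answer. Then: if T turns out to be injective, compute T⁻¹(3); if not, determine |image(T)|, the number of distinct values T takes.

T(0) = 0^38 = 0.
T(10): Repeated squaring mod 50: 10^1 ≡ 10, 10^2 ≡ 10² = 100 ≡ 0, 10^4 ≡ 0² = 0, 10^8 ≡ 0² = 0, 10^16 ≡ 0² = 0, 10^32 ≡ 0² = 0. Since 38 = 32 + 4 + 2, 10^38 ≡ 0·0·0: 0·0 = 0, then 0·0 = 0. So 10^38 ≡ 0 (mod 50).
So T(0) = T(10) = 0 while 0 ≠ 10, so T is not injective.
Since T is not injective, we determine |image(T)|. Computing x^38 mod 50 for each x (by repeated squaring, reducing mod 50 at every step), the values T(0), T(1), …, T(49) are: 0, 1, 44, 39, 36, 25, 16, 49, 34, 21, 0, 31, 4, 29, 6, 25, 46, 9, 24, 41, 0, 11, 14, 19, 26, 25, 26, 19, 14, 11, 0, 41, 24, 9, 46, 25, 6, 29, 4, 31, 0, 21, 34, 49, 16, 25, 36, 39, 44, 1.
The distinct values are {0, 1, 4, 6, 9, 11, 14, 16, 19, 21, 24, 25, 26, 29, 31, 34, 36, 39, 41, 44, 46, 49}; there are 22 of them.

22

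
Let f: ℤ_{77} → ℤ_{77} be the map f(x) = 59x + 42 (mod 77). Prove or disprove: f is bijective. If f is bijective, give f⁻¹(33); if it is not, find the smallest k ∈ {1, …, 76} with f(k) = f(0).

Suppose f(u) = f(v) in ℤ_{77}. Then 59u + 42 ≡ 59v + 42 (mod 77), so 59(u − v) ≡ 0 (mod 77).
Since gcd(59, 77) = 1, 59 is invertible modulo 77, hence u − v ≡ 0 (mod 77), i.e. u = v.
We now compute 59⁻¹ mod 77 explicitly. Euclid's algorithm: 77 = 1·59 + 18, 59 = 3·18 + 5, 18 = 3·5 + 3, 5 = 1·3 + 2, 3 = 1·2 + 1; back-substituting gives 1 = 47·59 − 36·77, so 59⁻¹ ≡ 47 (mod 77).
Then y ↦ 47(y − 42) is a two-sided inverse to f, so every y ∈ ℤ_{77} has a preimage.
Hence f is bijective.
Since f is bijective, we find f⁻¹(33): we need 59x ≡ 33 − 42 ≡ 68 (mod 77). Using 59⁻¹ = 47: x ≡ 47·68 = 3196 = 41·77 + 39, so x = 39.
Check: f(39) = 59·39 + 42 = 2343 = 30·77 + 33 ≡ 33 (mod 77).

39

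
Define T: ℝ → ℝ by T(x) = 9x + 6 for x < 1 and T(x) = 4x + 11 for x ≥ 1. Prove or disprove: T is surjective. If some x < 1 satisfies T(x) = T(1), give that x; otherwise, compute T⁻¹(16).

5/4

Both pieces are strictly increasing (slopes 9 and 4), so each is injective on its own interval.
The left piece maps (−∞, 1) onto (−∞, 15); the right piece maps [1, ∞) onto [15, ∞).
These images together cover ℝ, so T is surjective.
Because the two images are disjoint, no x < 1 has T(x) = T(1), so we compute T⁻¹(16): 16 lies in [15, ∞), so solve 4x + 11 = 16: x = (16 − 11)/4 = 5/4.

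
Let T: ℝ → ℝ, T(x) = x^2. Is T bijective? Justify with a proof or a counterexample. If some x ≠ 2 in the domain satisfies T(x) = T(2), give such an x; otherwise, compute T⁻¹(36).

-2

T(2) = 4 = (−2)^2 = T(−2) (since 2 is even), with 2 ≠ −2. So T is not injective, hence not bijective.
For the follow-up, such an x exists: taking x = −2 ∈ ℝ gives T(−2) = 4 = T(2) with −2 ≠ 2.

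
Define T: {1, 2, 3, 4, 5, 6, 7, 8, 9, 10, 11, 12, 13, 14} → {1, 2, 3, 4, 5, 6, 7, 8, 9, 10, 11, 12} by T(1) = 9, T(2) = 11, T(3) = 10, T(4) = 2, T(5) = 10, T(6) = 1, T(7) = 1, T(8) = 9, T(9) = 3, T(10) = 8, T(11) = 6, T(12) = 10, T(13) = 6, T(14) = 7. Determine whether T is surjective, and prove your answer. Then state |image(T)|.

No element maps to 4, so T is not surjective.
The image of T is {1, 2, 3, 6, 7, 8, 9, 10, 11}, which has 9 elements.

9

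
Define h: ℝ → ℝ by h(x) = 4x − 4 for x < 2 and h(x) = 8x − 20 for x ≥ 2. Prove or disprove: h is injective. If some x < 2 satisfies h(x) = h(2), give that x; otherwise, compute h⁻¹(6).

Both pieces are strictly increasing (slopes 4 and 8), so each is injective on its own interval.
The left piece maps (−∞, 2) onto (−∞, 4); the right piece maps [2, ∞) onto [−4, ∞).
These images overlap. In particular h(2) = −4 (right piece), and solving 4x − 4 = −4 on the left piece gives x = 0 < 2.
So h(0) = h(2) with 0 ≠ 2, and h is not injective. This x = 0 is the requested value below 2.

0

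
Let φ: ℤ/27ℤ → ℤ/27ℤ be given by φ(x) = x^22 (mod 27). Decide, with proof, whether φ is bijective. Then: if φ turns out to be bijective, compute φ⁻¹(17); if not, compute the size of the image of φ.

10

φ(0) = 0^22 = 0.
φ(3): Repeated squaring mod 27: 3^1 ≡ 3, 3^2 ≡ 3² = 9, 3^4 ≡ 9² = 81 ≡ 0, 3^8 ≡ 0² = 0, 3^16 ≡ 0² = 0. Since 22 = 16 + 4 + 2, 3^22 ≡ 0·0·9: 0·0 = 0, then 0·9 = 0. So 3^22 ≡ 0 (mod 27).
So φ(0) = φ(3) = 0 while 0 ≠ 3, thus φ is not injective, hence not bijective.
Since φ is not bijective, we determine |image(φ)|. Computing x^22 mod 27 for each x (by repeated squaring, reducing mod 27 at every step), the values φ(0), φ(1), …, φ(26) are: 0, 1, 16, 0, 13, 4, 0, 25, 19, 0, 10, 7, 0, 22, 22, 0, 7, 10, 0, 19, 25, 0, 4, 13, 0, 16, 1.
The distinct values are {0, 1, 4, 7, 10, 13, 16, 19, 22, 25}; there are 10 of them.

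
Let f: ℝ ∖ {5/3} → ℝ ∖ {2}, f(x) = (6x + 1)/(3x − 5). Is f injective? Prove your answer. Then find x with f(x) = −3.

Suppose f(u) = f(v). Cross-multiplying: (6u + 1)(3v − 5) = (6v + 1)(3u − 5).
Expanding both sides and cancelling the symmetric terms leaves −33·(u − v) = 0. Since −33 ≠ 0, u = v. Thus f is injective.
Solving f(x) = −3: cross-multiplying gives 6x + 1 = −3(3x − 5), which rearranges to 15x = 14, so x = 14/15.

14/15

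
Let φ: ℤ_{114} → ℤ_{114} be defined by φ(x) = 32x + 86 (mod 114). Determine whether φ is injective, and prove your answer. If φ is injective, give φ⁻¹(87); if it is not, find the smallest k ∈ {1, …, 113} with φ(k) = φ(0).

Recall that φ is injective when φ(u) = φ(v) forces u = v.
We have gcd(32, 114) = 2 > 1. Taking u = 0 and v = 57: φ(0) = 86 and φ(57) = 32·57 + 86 = 1910 ≡ 86 (mod 114).
So φ(0) = φ(57) while 0 ≠ 57, so φ is not injective.
Since φ is not injective, we find the least positive k with φ(k) = φ(0): this means 32k ≡ 0 (mod 114), i.e. 114 ∣ 32k. Since gcd(32, 114) = 2, dividing through by 2 this holds exactly when 57 ∣ 16k, and as gcd(16, 57) = 1, exactly when 57 ∣ k.
The smallest positive such k is 57.

57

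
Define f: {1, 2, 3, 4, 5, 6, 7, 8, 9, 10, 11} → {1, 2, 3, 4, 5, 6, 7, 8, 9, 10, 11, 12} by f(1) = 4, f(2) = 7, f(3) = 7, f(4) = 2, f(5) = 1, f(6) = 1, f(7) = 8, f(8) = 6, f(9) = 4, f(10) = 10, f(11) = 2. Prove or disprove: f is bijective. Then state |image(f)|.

7

f(2) = 7 = f(3) with 2 ≠ 3, so f is not injective, hence not bijective.
The image of f is {1, 2, 4, 6, 7, 8, 10}, which has 7 elements.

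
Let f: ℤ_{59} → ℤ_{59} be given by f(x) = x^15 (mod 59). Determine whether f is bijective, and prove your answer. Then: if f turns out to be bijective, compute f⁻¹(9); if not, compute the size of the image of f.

22

Since 59 is prime, the nonzero elements of ℤ_{59} form a cyclic group of order 58.
As gcd(15, 58) = 1, raising to the 15th power is a bijection on this group: if x_1^15 ≡ x_2^15 then (x_1x_2^{−1})^15 = 1, and the only element of order dividing gcd(15, 58) = 1 is 1, so x_1 = x_2.
With f(0) = 0 this makes f injective on all of ℤ_{59}, hence bijective (finite equal-size domain and codomain). In particular f is bijective.
Since f is bijective, we find the preimage of 9. The inverse of x ↦ x^15 on (ℤ_{59})^× is x ↦ x^31, because 15·31 = 465 = 8·58 + 1 ≡ 1 (mod 58) and x^{58} = 1 for x ≠ 0 (Fermat). So f⁻¹(9) = 9^31 mod 59.
Repeated squaring mod 59: 9^1 ≡ 9, 9^2 ≡ 9² = 81 ≡ 22, 9^4 ≡ 22² = 484 ≡ 12, 9^8 ≡ 12² = 144 ≡ 26, 9^16 ≡ 26² = 676 ≡ 27. Since 31 = 16 + 8 + 4 + 2 + 1, 9^31 ≡ 27·26·12·22·9: 27·26 = 702 ≡ 53, then 53·12 = 636 ≡ 46, then 46·22 = 1012 ≡ 9, then 9·9 = 81 ≡ 22. So 9^31 ≡ 22 (mod 59).
Hence f⁻¹(9) = 22.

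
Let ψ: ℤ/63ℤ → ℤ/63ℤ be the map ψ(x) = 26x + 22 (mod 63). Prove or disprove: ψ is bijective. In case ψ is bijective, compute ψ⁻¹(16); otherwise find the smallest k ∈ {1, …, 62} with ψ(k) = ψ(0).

24

Suppose ψ(a) = ψ(b) in ℤ/63ℤ. Then 26a + 22 ≡ 26b + 22 (mod 63), so 26(a − b) ≡ 0 (mod 63).
Since gcd(26, 63) = 1, 26 is invertible modulo 63, thus a − b ≡ 0 (mod 63), i.e. a = b.
We now compute 26⁻¹ mod 63 explicitly. Euclid's algorithm: 63 = 2·26 + 11, 26 = 2·11 + 4, 11 = 2·4 + 3, 4 = 1·3 + 1; back-substituting gives 1 = 17·26 − 7·63, so 26⁻¹ ≡ 17 (mod 63).
For any y ∈ ℤ/63ℤ, x = 17(y − 22) mod 63 satisfies ψ(x) = 26·17(y − 22) + 22 ≡ y (since 26·17 ≡ 1 mod 63). So every y has a preimage.
Thus ψ is bijective.
Since ψ is bijective, we find ψ⁻¹(16): we need 26x ≡ 16 − 22 ≡ 57 (mod 63). Using 26⁻¹ = 17: x ≡ 17·57 = 969 = 15·63 + 24, so x = 24.
Check: ψ(24) = 26·24 + 22 = 646 = 10·63 + 16 ≡ 16 (mod 63).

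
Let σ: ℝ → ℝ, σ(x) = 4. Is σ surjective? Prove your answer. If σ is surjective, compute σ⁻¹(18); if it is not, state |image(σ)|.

1

Recall that σ is surjective if every y in the codomain equals σ(x) for some x in the domain.
σ(x) = 4 for all x, so 5 has no preimage and σ is not surjective.
Since σ is not surjective, we state |image(σ)|: the image of σ is {4}, which has 1 element.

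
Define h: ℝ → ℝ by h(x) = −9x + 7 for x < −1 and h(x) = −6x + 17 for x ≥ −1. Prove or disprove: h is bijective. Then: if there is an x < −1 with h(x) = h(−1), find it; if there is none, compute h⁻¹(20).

Both pieces are strictly decreasing (slopes −9 and −6), so each is injective on its own interval.
The left piece maps (−∞, −1) onto (16, ∞); the right piece maps [−1, ∞) onto (−∞, 23].
These images overlap. In particular h(−1) = 23 (right piece), and solving −9x + 7 = 23 on the left piece gives x = −16/9 < −1.
So h(−16/9) = h(−1) with −16/9 ≠ −1, and h is not injective, hence not bijective. This x = −16/9 is the requested value below −1.

-16/9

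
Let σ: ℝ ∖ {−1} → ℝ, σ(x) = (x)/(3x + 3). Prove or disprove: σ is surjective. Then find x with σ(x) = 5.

-15/14

If σ(x) = 1/3, cross-multiplying gives 3(x) = 1(3x + 3), which simplifies to 0 = 3 — false.  So 1/3 has no preimage and σ is not surjective.
Solving σ(x) = 5: cross-multiplying gives x = 5(3x + 3), which rearranges to −14x = 15, so x = −15/14.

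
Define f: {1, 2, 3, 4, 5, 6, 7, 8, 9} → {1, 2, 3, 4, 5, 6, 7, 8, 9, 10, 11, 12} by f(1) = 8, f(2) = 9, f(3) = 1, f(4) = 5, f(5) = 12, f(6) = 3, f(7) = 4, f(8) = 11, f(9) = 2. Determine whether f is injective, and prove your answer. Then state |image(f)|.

The values f(1), …, f(9) are 8, 9, 1, 5, 12, 3, 4, 11, 2 — all distinct.
So f(x_1) = f(x_2) only when x_1 = x_2, and f is injective.
The image of f is {1, 2, 3, 4, 5, 8, 9, 11, 12}, which has 9 elements.

9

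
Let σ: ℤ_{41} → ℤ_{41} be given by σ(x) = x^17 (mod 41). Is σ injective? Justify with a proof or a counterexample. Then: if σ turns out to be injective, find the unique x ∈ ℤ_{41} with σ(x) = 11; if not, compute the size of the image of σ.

34

Since 41 is prime, the nonzero elements of ℤ_{41} form a cyclic group of order 40.
As gcd(17, 40) = 1, raising to the 17th power is a bijection on this group: if s^17 ≡ t^17 then (st^{−1})^17 = 1, and the only element of order dividing gcd(17, 40) = 1 is 1, so s = t.
With σ(0) = 0 this makes σ injective on all of ℤ_{41}, hence bijective (finite equal-size domain and codomain). In particular σ is injective.
Since σ is injective, we find the preimage of 11. The inverse of x ↦ x^17 on (ℤ_{41})^× is x ↦ x^33, because 17·33 = 561 = 14·40 + 1 ≡ 1 (mod 40) and x^{40} = 1 for x ≠ 0 (Fermat). So σ⁻¹(11) = 11^33 mod 41.
Repeated squaring mod 41: 11^1 ≡ 11, 11^2 ≡ 11² = 121 ≡ 39, 11^4 ≡ 39² = 1521 ≡ 4, 11^8 ≡ 4² = 16, 11^16 ≡ 16² = 256 ≡ 10, 11^32 ≡ 10² = 100 ≡ 18. Since 33 = 32 + 1, 11^33 ≡ 18·11: 18·11 = 198 ≡ 34. So 11^33 ≡ 34 (mod 41).
Hence σ⁻¹(11) = 34.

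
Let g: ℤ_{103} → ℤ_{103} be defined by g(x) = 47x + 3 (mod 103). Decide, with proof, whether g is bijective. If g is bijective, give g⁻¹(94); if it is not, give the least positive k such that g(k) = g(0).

37

Recall that injectivity means: for all u, v in the domain, g(u) = g(v) implies u = v.
Suppose g(u) = g(v) in ℤ_{103}. Then 47u + 3 ≡ 47v + 3 (mod 103), hence 47(u − v) ≡ 0 (mod 103).
Since gcd(47, 103) = 1, 47 is invertible modulo 103, therefore u − v ≡ 0 (mod 103), i.e. u = v.
We now compute 47⁻¹ mod 103 explicitly. Euclid's algorithm: 103 = 2·47 + 9, 47 = 5·9 + 2, 9 = 4·2 + 1; back-substituting gives 1 = 57·47 − 26·103, so 47⁻¹ ≡ 57 (mod 103).
For any y ∈ ℤ_{103}, x = 57(y − 3) mod 103 satisfies g(x) = 47·57(y − 3) + 3 ≡ y (since 47·57 ≡ 1 mod 103). So every y has a preimage.
Therefore g is bijective.
Since g is bijective, we compute g⁻¹(94): solve 47x + 3 ≡ 94 (mod 103), i.e. 47x ≡ 91 (mod 103).
Multiplying by 47⁻¹ = 57 gives x ≡ 57·91 = 5187 = 50·103 + 37 ≡ 37 (mod 103).
Check: g(37) = 47·37 + 3 = 1742 = 16·103 + 94 ≡ 94 (mod 103).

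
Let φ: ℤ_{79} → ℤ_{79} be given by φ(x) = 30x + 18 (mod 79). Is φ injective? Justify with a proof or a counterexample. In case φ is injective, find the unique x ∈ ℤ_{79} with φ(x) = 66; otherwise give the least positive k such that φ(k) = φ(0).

Suppose φ(a) = φ(b) in ℤ_{79}. Then 30a + 18 ≡ 30b + 18 (mod 79), thus 30(a − b) ≡ 0 (mod 79).
Since gcd(30, 79) = 1, 30 is invertible modulo 79, hence a − b ≡ 0 (mod 79), i.e. a = b.
Therefore φ is injective.
We now compute 30⁻¹ mod 79 explicitly. Euclid's algorithm: 79 = 2·30 + 19, 30 = 1·19 + 11, 19 = 1·11 + 8, 11 = 1·8 + 3, 8 = 2·3 + 2, 3 = 1·2 + 1; back-substituting gives 1 = 29·30 − 11·79, so 30⁻¹ ≡ 29 (mod 79).
Since φ is injective, we compute φ⁻¹(66): solve 30x + 18 ≡ 66 (mod 79), i.e. 30x ≡ 48 (mod 79).
Multiplying by 30⁻¹ = 29 gives x ≡ 29·48 = 1392 = 17·79 + 49 ≡ 49 (mod 79).
Check: φ(49) = 30·49 + 18 = 1488 = 18·79 + 66 ≡ 66 (mod 79).

49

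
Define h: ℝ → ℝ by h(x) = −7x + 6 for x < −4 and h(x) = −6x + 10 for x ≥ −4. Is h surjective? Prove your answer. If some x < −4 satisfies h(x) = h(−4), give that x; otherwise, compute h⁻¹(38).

Both pieces are strictly decreasing (slopes −7 and −6), so each is injective on its own interval.
The left piece maps (−∞, −4) onto (34, ∞); the right piece maps [−4, ∞) onto (−∞, 34].
These images together cover ℝ, so h is surjective.
Because the two images are disjoint, no x < −4 has h(x) = h(−4), so we compute h⁻¹(38): 38 lies in (34, ∞), so solve −7x + 6 = 38: x = (38 − 6)/(−7) = −32/7.

-32/7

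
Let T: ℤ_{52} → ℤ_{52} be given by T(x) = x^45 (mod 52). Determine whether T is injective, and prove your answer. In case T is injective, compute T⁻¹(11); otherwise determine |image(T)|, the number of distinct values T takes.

15

T(2): Repeated squaring mod 52: 2^1 ≡ 2, 2^2 ≡ 2² = 4, 2^4 ≡ 4² = 16, 2^8 ≡ 16² = 256 ≡ 48, 2^16 ≡ 48² = 2304 ≡ 16, 2^32 ≡ 16² = 256 ≡ 48. Since 45 = 32 + 8 + 4 + 1, 2^45 ≡ 48·48·16·2: 48·48 = 2304 ≡ 16, then 16·16 = 256 ≡ 48, then 48·2 = 96 ≡ 44. So 2^45 ≡ 44 (mod 52).
T(6): Repeated squaring mod 52: 6^1 ≡ 6, 6^2 ≡ 6² = 36, 6^4 ≡ 36² = 1296 ≡ 48, 6^8 ≡ 48² = 2304 ≡ 16, 6^16 ≡ 16² = 256 ≡ 48, 6^32 ≡ 48² = 2304 ≡ 16. Since 45 = 32 + 8 + 4 + 1, 6^45 ≡ 16·16·48·6: 16·16 = 256 ≡ 48, then 48·48 = 2304 ≡ 16, then 16·6 = 96 ≡ 44. So 6^45 ≡ 44 (mod 52).
So T(2) = T(6) = 44 while 2 ≠ 6, so T is not injective.
Since T is not injective, we determine |image(T)|. Computing x^45 mod 52 for each x (by repeated squaring, reducing mod 52 at every step), the values T(0), T(1), …, T(51) are: 0, 1, 44, 27, 12, 5, 44, 47, 8, 1, 12, 47, 12, 13, 40, 31, 40, 25, 44, 31, 8, 21, 40, 51, 8, 25, 0, 27, 44, 1, 12, 31, 44, 21, 8, 27, 12, 21, 12, 39, 40, 5, 40, 51, 44, 5, 8, 47, 40, 25, 8, 51.
The distinct values are {0, 1, 5, 8, 12, 13, 21, 25, 27, 31, 39, 40, 44, 47, 51}; there are 15 of them.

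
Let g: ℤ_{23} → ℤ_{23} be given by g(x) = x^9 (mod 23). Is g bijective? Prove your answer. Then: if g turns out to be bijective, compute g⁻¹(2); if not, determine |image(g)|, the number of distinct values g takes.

Since 23 is prime, the nonzero elements of ℤ_{23} form a cyclic group of order 22.
As gcd(9, 22) = 1, raising to the 9th power is a bijection on this group: if u^9 ≡ v^9 then (uv^{−1})^9 = 1, and the only element of order dividing gcd(9, 22) = 1 is 1, so u = v.
With g(0) = 0 this makes g injective on all of ℤ_{23}, hence bijective (finite equal-size domain and codomain). In particular g is bijective.
Since g is bijective, we find the preimage of 2. The inverse of x ↦ x^9 on (ℤ_{23})^× is x ↦ x^5, because 9·5 = 45 = 2·22 + 1 ≡ 1 (mod 22) and x^{22} = 1 for x ≠ 0 (Fermat). So g⁻¹(2) = 2^5 mod 23.
Repeated squaring mod 23: 2^1 ≡ 2, 2^2 ≡ 2² = 4, 2^4 ≡ 4² = 16. Since 5 = 4 + 1, 2^5 ≡ 16·2: 16·2 = 32 ≡ 9. So 2^5 ≡ 9 (mod 23).
Hence g⁻¹(2) = 9.

9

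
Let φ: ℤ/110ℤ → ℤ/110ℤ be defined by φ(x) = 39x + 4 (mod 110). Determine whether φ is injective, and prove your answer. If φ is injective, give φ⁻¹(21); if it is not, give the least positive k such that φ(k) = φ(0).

23

Suppose φ(x_1) = φ(x_2) in ℤ/110ℤ. Then 39x_1 + 4 ≡ 39x_2 + 4 (mod 110), therefore 39(x_1 − x_2) ≡ 0 (mod 110).
Since gcd(39, 110) = 1, 39 is invertible modulo 110, hence x_1 − x_2 ≡ 0 (mod 110), i.e. x_1 = x_2.
Thus φ is injective.
We now compute 39⁻¹ mod 110 explicitly. Euclid's algorithm: 110 = 2·39 + 32, 39 = 1·32 + 7, 32 = 4·7 + 4, 7 = 1·4 + 3, 4 = 1·3 + 1; back-substituting gives 1 = 79·39 − 28·110, so 39⁻¹ ≡ 79 (mod 110).
Since φ is injective, we find φ⁻¹(21): we need 39x ≡ 21 − 4 ≡ 17 (mod 110). Using 39⁻¹ = 79: x ≡ 79·17 = 1343 = 12·110 + 23, so x = 23.
Check: φ(23) = 39·23 + 4 = 901 = 8·110 + 21 ≡ 21 (mod 110).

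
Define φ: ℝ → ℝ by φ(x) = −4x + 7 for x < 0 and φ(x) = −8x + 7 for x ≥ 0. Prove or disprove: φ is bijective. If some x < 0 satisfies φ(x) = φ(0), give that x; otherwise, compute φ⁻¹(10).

-3/4

Both pieces are strictly decreasing (slopes −4 and −8), so each is injective on its own interval.
The left piece maps (−∞, 0) onto (7, ∞); the right piece maps [0, ∞) onto (−∞, 7].
Since 7 = 7, the images partition ℝ: φ is injective and surjective, hence bijective.
Because the two images are disjoint, no x < 0 has φ(x) = φ(0), so we compute φ⁻¹(10): 10 lies in (7, ∞), so solve −4x + 7 = 10: x = (10 − 7)/(−4) = −3/4.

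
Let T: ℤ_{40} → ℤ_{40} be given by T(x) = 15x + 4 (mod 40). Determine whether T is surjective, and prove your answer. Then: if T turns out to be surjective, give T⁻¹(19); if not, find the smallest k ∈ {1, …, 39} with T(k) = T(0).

Recall: T is surjective if every y in the codomain equals T(x) for some x in the domain.
Since gcd(15, 40) = 5, we have 15x ≡ 0 (mod 5) for all x, so T(x) ≡ 4 (mod 5).
But 0 ≢ 4 (mod 5), so 0 ∈ ℤ_{40} has no preimage. Hence T is not surjective.
Since T is not surjective, we find the least positive k with T(k) = T(0): this means 15k ≡ 0 (mod 40), i.e. 40 ∣ 15k. Since gcd(15, 40) = 5, dividing through by 5 this holds exactly when 8 ∣ 3k, and as gcd(3, 8) = 1, exactly when 8 ∣ k.
The smallest positive such k is 8.

8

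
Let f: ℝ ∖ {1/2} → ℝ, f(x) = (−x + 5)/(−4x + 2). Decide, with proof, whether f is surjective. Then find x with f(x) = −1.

7/5

If f(x) = 1/4, cross-multiplying gives −4(−x + 5) = −1(−4x + 2), which simplifies to −20 = −2 — false.  So 1/4 has no preimage and f is not surjective.
Solving f(x) = −1: cross-multiplying gives −x + 5 = −1(−4x + 2), which rearranges to −5x = −7, so x = 7/5.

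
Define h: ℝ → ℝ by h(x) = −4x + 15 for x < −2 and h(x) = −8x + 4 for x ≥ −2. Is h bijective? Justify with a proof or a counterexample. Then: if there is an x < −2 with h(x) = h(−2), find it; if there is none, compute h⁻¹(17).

Both pieces are strictly decreasing (slopes −4 and −8), so each is injective on its own interval.
The left piece maps (−∞, −2) onto (23, ∞); the right piece maps [−2, ∞) onto (−∞, 20].
The images leave a gap (23 has no preimage), so h is not surjective, hence not bijective.
Because the two images are disjoint, no x < −2 has h(x) = h(−2), so we compute h⁻¹(17): 17 lies in (−∞, 20], so solve −8x + 4 = 17: x = (17 − 4)/(−8) = −13/8.

-13/8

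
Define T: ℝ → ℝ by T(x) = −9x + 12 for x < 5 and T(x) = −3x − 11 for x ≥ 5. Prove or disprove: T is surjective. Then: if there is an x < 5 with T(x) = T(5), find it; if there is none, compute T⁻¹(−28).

Both pieces are strictly decreasing (slopes −9 and −3), so each is injective on its own interval.
The left piece maps (−∞, 5) onto (−33, ∞); the right piece maps [5, ∞) onto (−∞, −26].
The union (−33, ∞) ∪ (−∞, −26] covers ℝ, so T is surjective.
For the follow-up: the images overlap, so an x < 5 with T(x) = T(5) exists. T(5) = −26; solving −9x + 12 = −26 for x < 5 gives x = (−26 − 12)/(−9) = 38/9.

38/9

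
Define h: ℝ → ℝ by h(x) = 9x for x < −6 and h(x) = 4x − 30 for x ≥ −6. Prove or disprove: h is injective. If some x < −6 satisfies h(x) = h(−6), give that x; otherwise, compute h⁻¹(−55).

Both pieces are strictly increasing (slopes 9 and 4), so each is injective on its own interval.
The left piece maps (−∞, −6) onto (−∞, −54); the right piece maps [−6, ∞) onto [−54, ∞).
These images are disjoint, so no value is attained by both pieces. So h is injective.
Because the two images are disjoint, no x < −6 has h(x) = h(−6), so we compute h⁻¹(−55): −55 lies in (−∞, −54), so solve 9x = −55: x = (−55 − 0)/9 = −55/9.

-55/9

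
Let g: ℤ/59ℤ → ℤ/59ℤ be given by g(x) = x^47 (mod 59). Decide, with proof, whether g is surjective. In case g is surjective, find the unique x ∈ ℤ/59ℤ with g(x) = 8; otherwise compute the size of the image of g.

Since 59 is prime, the nonzero elements of ℤ/59ℤ form a cyclic group of order 58.
As gcd(47, 58) = 1, raising to the 47th power is a bijection on this group: if a^47 ≡ b^47 then (ab^{−1})^47 = 1, and the only element of order dividing gcd(47, 58) = 1 is 1, so a = b.
With g(0) = 0 this makes g injective on all of ℤ/59ℤ, hence bijective (finite equal-size domain and codomain). In particular g is surjective.
Since g is surjective, we find the preimage of 8. The inverse of x ↦ x^47 on (ℤ/59ℤ)^× is x ↦ x^21, because 47·21 = 987 = 17·58 + 1 ≡ 1 (mod 58) and x^{58} = 1 for x ≠ 0 (Fermat). So g⁻¹(8) = 8^21 mod 59.
Repeated squaring mod 59: 8^1 ≡ 8, 8^2 ≡ 8² = 64 ≡ 5, 8^4 ≡ 5² = 25, 8^8 ≡ 25² = 625 ≡ 35, 8^16 ≡ 35² = 1225 ≡ 45. Since 21 = 16 + 4 + 1, 8^21 ≡ 45·25·8: 45·25 = 1125 ≡ 4, then 4·8 = 32. So 8^21 ≡ 32 (mod 59).
Hence g⁻¹(8) = 32.

32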